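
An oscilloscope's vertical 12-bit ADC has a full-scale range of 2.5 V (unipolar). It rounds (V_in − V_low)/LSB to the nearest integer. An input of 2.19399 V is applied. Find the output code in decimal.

Full-scale span = 2.5 V; LSB = 2.5/2^12 = 0.610 mV.
(2.19399 − 0) / 0.000610352 = 3594.633 LSBs.
So the output code is 3595.

code 3595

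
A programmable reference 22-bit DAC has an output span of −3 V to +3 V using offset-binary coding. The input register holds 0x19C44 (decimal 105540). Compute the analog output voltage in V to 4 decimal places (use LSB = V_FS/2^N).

-2.8490 V

LSB = 6 V / 2^22 = 1.43 µV.
Code 0x19C44 = 105540 decimal.
V_out = (−3) + 105540 × 1.43051e-06 V = -2.84902 V.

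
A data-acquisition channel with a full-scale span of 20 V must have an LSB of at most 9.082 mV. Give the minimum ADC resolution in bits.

12 bits

Number of steps required ≥ 20 V / 9.082 mV = 2202.16.
Need 2^N ≥ 2202.16; 2^11 = 2048, 2^12 = 4096.
Minimum N = 12.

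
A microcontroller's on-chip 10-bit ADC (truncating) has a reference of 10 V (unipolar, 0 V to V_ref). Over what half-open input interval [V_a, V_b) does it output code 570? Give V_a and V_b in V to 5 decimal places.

[5.56641 V, 5.57617 V)

LSB = 10/2^10 = 9.766 mV.
V_a = V_low + 570·LSB = 5.56641 V; V_b = V_low + 571·LSB = 5.57617 V.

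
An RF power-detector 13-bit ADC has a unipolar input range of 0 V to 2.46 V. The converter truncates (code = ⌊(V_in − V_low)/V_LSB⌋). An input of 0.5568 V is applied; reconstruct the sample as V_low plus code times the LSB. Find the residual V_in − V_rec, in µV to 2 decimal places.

Step size: 2.46 V ÷ 2^13 = 300.29 µV.
(0.5568 − 0)/0.000300293 = 1854.1893; ⌊·⌋ gives code 1854.
Reconstructed: 0.55674316 V.
Difference: 5.68359e-05 V → 56.84 µV.

56.84 µV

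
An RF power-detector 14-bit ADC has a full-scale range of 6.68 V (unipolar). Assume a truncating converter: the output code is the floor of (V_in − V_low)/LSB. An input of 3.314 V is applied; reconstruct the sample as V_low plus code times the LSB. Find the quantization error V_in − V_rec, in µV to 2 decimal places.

93.75 µV

One LSB is 6.68 V / 16384 = 407.71 µV.
(V_in − V_low)/LSB = (3.314 − 0)/0.000407715 = 8128.2299 → code 8128 (floor).
Code 8128 maps back to 0 + 8128×0.000407715 V = 3.3139063 V.
Error = 3.314 − 3.3139063 = 9.375e-05 V = 93.75 µV.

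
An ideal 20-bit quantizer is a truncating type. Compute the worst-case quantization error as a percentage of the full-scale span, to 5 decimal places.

0.00010 %

Truncating → worst-case error = 1 LSB = V_FS/2^20, so 100/1048576 = 9.53674e-05 % of full scale.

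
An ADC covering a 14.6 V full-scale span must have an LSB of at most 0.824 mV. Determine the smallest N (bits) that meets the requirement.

15 bits

Number of steps required ≥ 14.6 V / 0.824 mV = 17718.45.
Need 2^N ≥ 17718.45; 2^14 = 16384, 2^15 = 32768.
Minimum N = 15.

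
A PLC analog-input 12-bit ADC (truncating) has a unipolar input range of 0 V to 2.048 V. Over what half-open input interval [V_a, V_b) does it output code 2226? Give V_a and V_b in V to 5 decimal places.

[1.11300 V, 1.11350 V)

LSB = 2.048/2^12 = 0.500 mV.
V_a = V_low + 2226·LSB = 1.113 V; V_b = V_low + 2227·LSB = 1.1135 V.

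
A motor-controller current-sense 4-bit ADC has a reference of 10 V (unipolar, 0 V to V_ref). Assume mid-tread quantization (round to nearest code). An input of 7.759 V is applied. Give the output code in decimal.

LSB = 10 V / 16 = 0.6250 V.
(V_in − V_low)/LSB = (7.759 − 0) / 0.625 = 12.414.
So the output code is 12.

code 12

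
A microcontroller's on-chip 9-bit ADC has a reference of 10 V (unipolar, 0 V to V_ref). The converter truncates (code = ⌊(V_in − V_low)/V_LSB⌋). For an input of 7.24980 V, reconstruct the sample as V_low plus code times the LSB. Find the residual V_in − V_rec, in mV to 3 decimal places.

Step size: 10 V ÷ 2^9 = 19.531 mV.
(V_in − V_low)/LSB = (7.24980 − 0)/0.0195312 = 371.1898 → code 371 (floor).
V_rec = 0 + 371·0.0195312 = 7.2460938 V.
Difference: 0.00370625 V → 3.706 mV.

3.706 mV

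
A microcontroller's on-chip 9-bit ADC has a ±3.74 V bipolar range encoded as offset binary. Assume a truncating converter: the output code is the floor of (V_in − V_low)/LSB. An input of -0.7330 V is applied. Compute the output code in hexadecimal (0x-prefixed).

code 0xCD (decimal 205)

With 512 levels over 7.48 V, one step is 14.609 mV.
Input sits at 205.827 steps above V_low.
Floor → code 205.
In hexadecimal (0x-prefixed): 0xCD.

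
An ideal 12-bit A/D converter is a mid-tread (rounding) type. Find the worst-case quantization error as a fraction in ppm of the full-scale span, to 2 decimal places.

122.07 ppm

Rounding → worst-case error = ½ LSB = V_FS/2^13, so 1e+06/8192 = 122.07 ppm of full scale.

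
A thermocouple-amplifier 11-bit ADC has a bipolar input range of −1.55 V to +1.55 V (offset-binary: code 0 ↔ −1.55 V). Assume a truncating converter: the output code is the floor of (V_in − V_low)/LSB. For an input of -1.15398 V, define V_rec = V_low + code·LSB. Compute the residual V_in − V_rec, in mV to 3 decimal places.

0.952 mV

LSB = 3.1/2^11 = 1.514 mV.
(V_in − V_low)/LSB = (-1.15398 − (−1.55))/0.00151367 = 261.6287 → code 261 (floor).
Code 261 maps back to (−1.55) + 261×0.00151367 V = -1.1549316 V.
Difference: 0.000951641 V → 0.952 mV.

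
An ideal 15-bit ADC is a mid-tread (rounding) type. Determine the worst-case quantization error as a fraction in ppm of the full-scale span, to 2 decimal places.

Rounding → worst-case error = ½ LSB = V_FS/2^16, so 1e+06/65536 = 15.2588 ppm of full scale.

15.26 ppm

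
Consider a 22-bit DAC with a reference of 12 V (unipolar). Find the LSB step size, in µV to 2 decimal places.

2.86 µV

Full-scale span = 12 V.
LSB = 12 / 2^22 = 12 / 4194304 = 2.86102e-06 V = 2.86 µV.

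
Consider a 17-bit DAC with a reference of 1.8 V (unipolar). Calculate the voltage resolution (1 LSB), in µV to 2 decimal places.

13.73 µV

Full-scale span = 1.8 V.
LSB = 1.8 / 2^17 = 1.8 / 131072 = 1.37329e-05 V = 13.73 µV.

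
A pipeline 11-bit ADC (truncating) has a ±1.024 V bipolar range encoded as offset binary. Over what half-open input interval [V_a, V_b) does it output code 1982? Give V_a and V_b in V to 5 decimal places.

LSB = 2.048/2^11 = 1.000 mV.
V_a = V_low + 1982·LSB = 0.958 V; V_b = V_low + 1983·LSB = 0.959 V.

[0.95800 V, 0.95900 V)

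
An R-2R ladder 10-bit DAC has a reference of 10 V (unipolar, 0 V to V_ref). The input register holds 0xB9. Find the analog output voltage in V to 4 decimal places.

LSB = 10 V / 2^10 = 9.766 mV.
Code 0xB9 = 185 decimal.
V_out = 0 + 185 × 0.00976562 V = 1.80664 V.

1.8066 V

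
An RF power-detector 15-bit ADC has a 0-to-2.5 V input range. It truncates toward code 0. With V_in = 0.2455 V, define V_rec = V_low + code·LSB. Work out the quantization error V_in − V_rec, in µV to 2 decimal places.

LSB = 2.5/2^15 = 76.29 µV.
(0.2455 − 0)/7.62939e-05 = 3217.8176; ⌊·⌋ gives code 3217.
Code 3217 maps back to 0 + 3217×7.62939e-05 V = 0.24543762 V.
V_in − V_rec = 6.23779e-05 V = 62.38 µV.

62.38 µV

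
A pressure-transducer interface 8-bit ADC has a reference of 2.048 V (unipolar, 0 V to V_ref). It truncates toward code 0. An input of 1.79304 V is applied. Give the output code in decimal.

code 224

LSB = 2.048 V / 256 = 8.000 mV.
(1.79304 − 0) / 0.008 = 224.130 LSBs.
So the output code is 224.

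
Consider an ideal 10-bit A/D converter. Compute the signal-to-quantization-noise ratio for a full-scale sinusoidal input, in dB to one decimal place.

SNR ≈ 6.02·N + 1.76 dB = 6.02·10 + 1.76 = 61.96 dB.

62.0 dB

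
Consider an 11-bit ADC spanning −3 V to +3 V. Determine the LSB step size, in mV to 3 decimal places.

2.930 mV

Full-scale span = 6 V.
LSB = 6 / 2^11 = 6 / 2048 = 0.00292969 V = 2.930 mV.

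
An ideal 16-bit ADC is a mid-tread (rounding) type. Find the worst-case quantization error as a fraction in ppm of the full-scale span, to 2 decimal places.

Rounding → worst-case error = ½ LSB = V_FS/2^17, so 1e+06/131072 = 7.62939 ppm of full scale.

7.63 ppm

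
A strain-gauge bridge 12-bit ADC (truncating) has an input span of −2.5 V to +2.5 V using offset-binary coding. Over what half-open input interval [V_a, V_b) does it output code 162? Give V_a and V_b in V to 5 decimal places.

[-2.30225 V, -2.30103 V)

LSB = 5/2^12 = 1.221 mV.
V_a = V_low + 162·LSB = -2.30225 V; V_b = V_low + 163·LSB = -2.30103 V.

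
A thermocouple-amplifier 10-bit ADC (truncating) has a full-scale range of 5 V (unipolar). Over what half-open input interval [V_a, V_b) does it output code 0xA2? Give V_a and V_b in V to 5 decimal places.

[0.79102 V, 0.79590 V)

LSB = 5/2^10 = 4.883 mV.
Code 0xA2 = 162 decimal.
V_a = V_low + 162·LSB = 0.791016 V; V_b = V_low + 163·LSB = 0.795898 V.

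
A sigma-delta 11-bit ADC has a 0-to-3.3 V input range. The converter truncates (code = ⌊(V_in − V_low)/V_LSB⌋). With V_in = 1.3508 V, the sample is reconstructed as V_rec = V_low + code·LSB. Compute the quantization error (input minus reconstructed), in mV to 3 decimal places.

0.507 mV

One LSB is 3.3 V / 2048 = 1.611 mV.
Scaled input = 838.3147 LSBs, so code = 838.
Reconstructed: 1.350293 V.
Error = 1.3508 − 1.350293 = 0.000507031 V = 0.507 mV.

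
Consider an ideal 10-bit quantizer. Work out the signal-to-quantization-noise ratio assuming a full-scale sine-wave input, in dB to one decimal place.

SNR ≈ 6.02·N + 1.76 dB = 6.02·10 + 1.76 = 61.96 dB.

62.0 dB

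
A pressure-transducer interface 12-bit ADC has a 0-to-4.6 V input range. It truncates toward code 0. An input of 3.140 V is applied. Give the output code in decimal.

code 2795

Full-scale span = 4.6 V; LSB = 4.6/2^12 = 1.123 mV.
Input sits at 2795.965 steps above V_low.
So the output code is 2795.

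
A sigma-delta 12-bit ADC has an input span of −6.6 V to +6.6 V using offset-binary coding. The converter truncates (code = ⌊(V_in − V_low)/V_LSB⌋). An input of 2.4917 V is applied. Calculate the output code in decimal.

code 2821

LSB = 13.2 V / 4096 = 3.223 mV.
(V_in − V_low)/LSB = (2.4917 − (−6.6)) / 0.00322266 = 2821.182.
⌊·⌋(2821.182) = 2821.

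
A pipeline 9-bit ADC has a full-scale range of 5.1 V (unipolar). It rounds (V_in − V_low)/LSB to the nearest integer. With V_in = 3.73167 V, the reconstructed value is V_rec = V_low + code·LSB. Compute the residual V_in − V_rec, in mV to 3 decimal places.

Step size: 5.1 V ÷ 2^9 = 9.961 mV.
(3.73167 − 0)/0.00996094 = 374.6304; round gives code 375.
Reconstructed: 3.7353516 V.
Difference: -0.00368156 V → -3.682 mV.

-3.682 mV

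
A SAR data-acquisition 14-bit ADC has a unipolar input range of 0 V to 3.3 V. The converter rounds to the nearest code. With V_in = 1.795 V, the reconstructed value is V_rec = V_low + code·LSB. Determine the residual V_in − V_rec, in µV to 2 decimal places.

One LSB is 3.3 V / 16384 = 201.42 µV.
Scaled input = 8911.9030 LSBs, so code = 8912.
Code 8912 maps back to 0 + 8912×0.000201416 V = 1.7950195 V.
Difference: -1.95313e-05 V → -19.53 µV.

-19.53 µV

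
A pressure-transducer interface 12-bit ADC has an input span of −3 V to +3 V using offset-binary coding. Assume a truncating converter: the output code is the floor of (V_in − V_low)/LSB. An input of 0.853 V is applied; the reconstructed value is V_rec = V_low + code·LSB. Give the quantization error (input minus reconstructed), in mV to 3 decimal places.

0.461 mV

LSB = 6/2^12 = 1.465 mV.
(V_in − V_low)/LSB = (0.853 − (−3))/0.00146484 = 2630.3147 → code 2630 (floor).
Reconstructed: 0.85253906 V.
V_in − V_rec = 0.000460937 V = 0.461 mV.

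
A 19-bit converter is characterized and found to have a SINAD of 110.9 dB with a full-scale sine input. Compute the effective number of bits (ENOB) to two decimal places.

ENOB = (SINAD − 1.76) / 6.02 = (110.9 − 1.76)/6.02 = 18.130.

18.13 bits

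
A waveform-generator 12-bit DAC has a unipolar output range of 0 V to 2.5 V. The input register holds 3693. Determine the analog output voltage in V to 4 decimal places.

2.2540 V

LSB = 2.5 V / 2^12 = 0.610 mV.
V_out = 0 + 3693 × 0.000610352 V = 2.25403 V.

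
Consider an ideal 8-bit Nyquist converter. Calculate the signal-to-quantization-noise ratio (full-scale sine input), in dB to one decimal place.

SNR ≈ 6.02·N + 1.76 dB = 6.02·8 + 1.76 = 49.92 dB.

49.9 dB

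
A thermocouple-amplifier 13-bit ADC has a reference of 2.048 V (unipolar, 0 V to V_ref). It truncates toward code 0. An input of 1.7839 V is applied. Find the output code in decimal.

Full-scale span = 2.048 V; LSB = 2.048/2^13 = 250.00 µV.
(V_in − V_low)/LSB = (1.7839 − 0) / 0.00025 = 7135.600.
⌊·⌋(7135.600) = 7135.

code 7135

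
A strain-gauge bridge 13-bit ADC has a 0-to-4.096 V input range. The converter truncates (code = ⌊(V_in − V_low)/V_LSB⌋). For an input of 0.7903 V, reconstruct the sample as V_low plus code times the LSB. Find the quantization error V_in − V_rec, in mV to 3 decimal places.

0.300 mV

One LSB is 4.096 V / 8192 = 0.500 mV.
(V_in − V_low)/LSB = (0.7903 − 0)/0.0005 = 1580.6000 → code 1580 (floor).
Code 1580 maps back to 0 + 1580×0.0005 V = 0.79 V.
V_in − V_rec = 0.0003 V = 0.300 mV.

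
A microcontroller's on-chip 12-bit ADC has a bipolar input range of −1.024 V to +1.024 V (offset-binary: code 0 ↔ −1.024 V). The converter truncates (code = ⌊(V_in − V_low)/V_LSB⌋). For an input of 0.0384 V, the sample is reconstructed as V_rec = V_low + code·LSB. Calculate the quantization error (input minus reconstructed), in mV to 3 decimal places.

One LSB is 2.048 V / 4096 = 0.500 mV.
Scaled input = 2124.8000 LSBs, so code = 2124.
V_rec = (−1.024) + 2124·0.0005 = 0.038 V.
Error = 0.0384 − 0.038 = 0.0004 V = 0.400 mV.

0.400 mV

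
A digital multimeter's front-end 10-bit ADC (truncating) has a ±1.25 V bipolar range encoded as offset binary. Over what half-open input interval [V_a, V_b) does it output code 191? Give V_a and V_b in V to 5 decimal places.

LSB = 2.5/2^10 = 2.441 mV.
V_a = V_low + 191·LSB = -0.783691 V; V_b = V_low + 192·LSB = -0.78125 V.

[-0.78369 V, -0.78125 V)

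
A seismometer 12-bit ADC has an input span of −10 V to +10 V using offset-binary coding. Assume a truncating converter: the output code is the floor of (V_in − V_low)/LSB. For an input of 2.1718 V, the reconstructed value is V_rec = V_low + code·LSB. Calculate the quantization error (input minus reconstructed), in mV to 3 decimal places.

3.831 mV

LSB = 20/2^12 = 4.883 mV.
(2.1718 − (−10))/0.00488281 = 2492.7846; ⌊·⌋ gives code 2492.
Reconstructed: 2.1679688 V.
V_in − V_rec = 0.00383125 V = 3.831 mV.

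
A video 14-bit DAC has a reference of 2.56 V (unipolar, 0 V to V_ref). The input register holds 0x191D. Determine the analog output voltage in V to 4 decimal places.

LSB = 2.56 V / 2^14 = 156.25 µV.
Code 0x191D = 6429 decimal.
V_out = 0 + 6429 × 0.00015625 V = 1.00453 V.

1.0045 V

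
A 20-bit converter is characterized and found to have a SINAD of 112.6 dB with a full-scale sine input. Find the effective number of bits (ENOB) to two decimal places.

18.41 bits

ENOB = (SINAD − 1.76) / 6.02 = (112.6 − 1.76)/6.02 = 18.412.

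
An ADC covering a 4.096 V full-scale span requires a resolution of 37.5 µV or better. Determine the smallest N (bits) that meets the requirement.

Number of steps required ≥ 4.096 V / 37.5 µV = 109226.67.
Need 2^N ≥ 109226.67; 2^16 = 65536, 2^17 = 131072.
Minimum N = 17.

17 bits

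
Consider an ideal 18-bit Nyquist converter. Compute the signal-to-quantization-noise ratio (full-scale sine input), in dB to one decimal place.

SNR ≈ 6.02·N + 1.76 dB = 6.02·18 + 1.76 = 110.12 dB.

110.1 dB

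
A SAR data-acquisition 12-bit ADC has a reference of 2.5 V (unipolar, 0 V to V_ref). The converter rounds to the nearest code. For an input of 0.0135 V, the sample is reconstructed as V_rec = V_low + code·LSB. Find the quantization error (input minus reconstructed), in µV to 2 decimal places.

72.27 µV

One LSB is 2.5 V / 4096 = 0.610 mV.
(0.0135 − 0)/0.000610352 = 22.1184; round gives code 22.
Reconstructed: 0.013427734 V.
V_in − V_rec = 7.22656e-05 V = 72.27 µV.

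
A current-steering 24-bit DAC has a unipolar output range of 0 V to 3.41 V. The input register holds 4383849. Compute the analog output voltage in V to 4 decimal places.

LSB = 3.41 V / 2^24 = 0.20 µV.
V_out = 0 + 4383849 × 2.03252e-07 V = 0.891025 V.

0.8910 V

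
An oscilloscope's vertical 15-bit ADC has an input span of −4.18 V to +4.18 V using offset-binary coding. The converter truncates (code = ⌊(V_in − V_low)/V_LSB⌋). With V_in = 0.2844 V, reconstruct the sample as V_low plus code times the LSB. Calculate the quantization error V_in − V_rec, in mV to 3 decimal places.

One LSB is 8.36 V / 32768 = 255.13 µV.
(V_in − V_low)/LSB = (0.2844 − (−4.18))/0.000255127 = 17498.7391 → code 17498 (floor).
V_rec = (−4.18) + 17498·0.000255127 = 0.28421143 V.
V_in − V_rec = 0.000188574 V = 0.189 mV.

0.189 mV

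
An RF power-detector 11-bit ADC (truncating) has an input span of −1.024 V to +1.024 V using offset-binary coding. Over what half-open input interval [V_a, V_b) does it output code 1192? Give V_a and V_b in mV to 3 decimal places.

LSB = 2.048/2^11 = 1.000 mV.
V_a = V_low + 1192·LSB = 0.168 V; V_b = V_low + 1193·LSB = 0.169 V.

[168.000 mV, 169.000 mV)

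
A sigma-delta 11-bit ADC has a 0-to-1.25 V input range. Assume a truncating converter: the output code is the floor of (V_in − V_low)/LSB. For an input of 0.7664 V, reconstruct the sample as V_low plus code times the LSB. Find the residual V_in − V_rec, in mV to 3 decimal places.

0.409 mV

One LSB is 1.25 V / 2048 = 0.610 mV.
(0.7664 − 0)/0.000610352 = 1255.6698; ⌊·⌋ gives code 1255.
V_rec = 0 + 1255·0.000610352 = 0.76599121 V.
Error = 0.7664 − 0.76599121 = 0.000408789 V = 0.409 mV.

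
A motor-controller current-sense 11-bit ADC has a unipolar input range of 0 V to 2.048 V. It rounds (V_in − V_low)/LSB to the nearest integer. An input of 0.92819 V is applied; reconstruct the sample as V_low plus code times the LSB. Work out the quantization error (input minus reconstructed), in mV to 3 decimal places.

0.190 mV

One LSB is 2.048 V / 2048 = 1.000 mV.
(V_in − V_low)/LSB = (0.92819 − 0)/0.001 = 928.1900 → code 928 (round).
Reconstructed: 0.928 V.
Difference: 0.00019 V → 0.190 mV.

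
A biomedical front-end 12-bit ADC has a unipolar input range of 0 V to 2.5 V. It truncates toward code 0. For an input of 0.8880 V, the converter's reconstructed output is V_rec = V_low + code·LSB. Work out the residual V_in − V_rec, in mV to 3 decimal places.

Step size: 2.5 V ÷ 2^12 = 0.610 mV.
Scaled input = 1454.8992 LSBs, so code = 1454.
Reconstructed: 0.88745117 V.
Difference: 0.000548828 V → 0.549 mV.

0.549 mV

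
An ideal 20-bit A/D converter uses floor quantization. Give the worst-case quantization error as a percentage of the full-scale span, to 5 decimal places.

Truncating → worst-case error = 1 LSB = V_FS/2^20, so 100/1048576 = 9.53674e-05 % of full scale.

0.00010 %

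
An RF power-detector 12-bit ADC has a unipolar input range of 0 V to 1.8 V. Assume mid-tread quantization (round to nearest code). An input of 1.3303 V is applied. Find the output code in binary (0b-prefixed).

code 0b101111010011 (decimal 3027)

Full-scale span = 1.8 V; LSB = 1.8/2^12 = 439.45 µV.
Input sits at 3027.172 steps above V_low.
round(3027.172) = 3027.
In binary (0b-prefixed): 0b101111010011.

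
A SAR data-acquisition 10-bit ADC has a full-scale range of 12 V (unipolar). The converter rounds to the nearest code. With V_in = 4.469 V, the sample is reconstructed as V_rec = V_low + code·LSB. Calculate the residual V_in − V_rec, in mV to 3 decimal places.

LSB = 12/2^10 = 11.719 mV.
(V_in − V_low)/LSB = (4.469 − 0)/0.0117188 = 381.3547 → code 381 (round).
Reconstructed: 4.4648438 V.
Error = 4.469 − 4.4648438 = 0.00415625 V = 4.156 mV.

4.156 mV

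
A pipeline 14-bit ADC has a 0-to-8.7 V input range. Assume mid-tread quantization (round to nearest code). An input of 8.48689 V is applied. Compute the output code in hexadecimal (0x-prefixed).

code 0x3E6F (decimal 15983)

LSB = 8.7 V / 16384 = 0.531 mV.
Input sits at 15982.667 steps above V_low.
round(15982.667) = 15983.
In hexadecimal (0x-prefixed): 0x3E6F.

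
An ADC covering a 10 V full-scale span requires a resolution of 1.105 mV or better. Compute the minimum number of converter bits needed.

14 bits

Number of steps required ≥ 10 V / 1.105 mV = 9049.77.
Need 2^N ≥ 9049.77; 2^13 = 8192, 2^14 = 16384.
Minimum N = 14.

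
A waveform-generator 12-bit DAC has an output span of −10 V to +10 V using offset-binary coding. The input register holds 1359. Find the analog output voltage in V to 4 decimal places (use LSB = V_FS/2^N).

LSB = 20 V / 2^12 = 4.883 mV.
V_out = (−10) + 1359 × 0.00488281 V = -3.36426 V.

-3.3643 V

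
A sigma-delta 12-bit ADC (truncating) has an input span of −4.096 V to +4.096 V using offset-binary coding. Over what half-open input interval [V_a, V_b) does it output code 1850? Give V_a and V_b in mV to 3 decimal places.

[-396.000 mV, -394.000 mV)

LSB = 8.192/2^12 = 2.000 mV.
V_a = V_low + 1850·LSB = -0.396 V; V_b = V_low + 1851·LSB = -0.394 V.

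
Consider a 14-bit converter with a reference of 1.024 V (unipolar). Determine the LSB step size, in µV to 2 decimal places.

62.50 µV

Full-scale span = 1.024 V.
LSB = 1.024 / 2^14 = 1.024 / 16384 = 6.25e-05 V = 62.50 µV.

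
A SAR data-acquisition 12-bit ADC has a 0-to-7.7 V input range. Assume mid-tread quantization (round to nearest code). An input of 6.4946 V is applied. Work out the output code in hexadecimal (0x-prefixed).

code 0xD7F (decimal 3455)

With 4096 levels over 7.7 V, one step is 1.880 mV.
(6.4946 − 0) / 0.00187988 = 3454.790 LSBs.
round(3454.790) = 3455.
In hexadecimal (0x-prefixed): 0xD7F.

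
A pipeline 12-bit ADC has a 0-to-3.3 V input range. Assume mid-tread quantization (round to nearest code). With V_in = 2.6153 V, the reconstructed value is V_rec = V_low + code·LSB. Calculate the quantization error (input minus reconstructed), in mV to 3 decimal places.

Step size: 3.3 V ÷ 2^12 = 0.806 mV.
(2.6153 − 0)/0.000805664 = 3246.1421; round gives code 3246.
Code 3246 maps back to 0 + 3246×0.000805664 V = 2.6151855 V.
Difference: 0.000114453 V → 0.114 mV.

0.114 mV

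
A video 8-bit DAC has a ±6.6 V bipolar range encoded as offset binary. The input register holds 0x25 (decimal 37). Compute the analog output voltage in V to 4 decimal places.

-4.6922 V

LSB = 13.2 V / 2^8 = 51.562 mV.
Code 0x25 = 37 decimal.
V_out = (−6.6) + 37 × 0.0515625 V = -4.69219 V.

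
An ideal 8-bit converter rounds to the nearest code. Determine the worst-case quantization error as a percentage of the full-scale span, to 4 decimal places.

0.1953 %

Rounding → worst-case error = ½ LSB = V_FS/2^9, so 100/512 = 0.195312 % of full scale.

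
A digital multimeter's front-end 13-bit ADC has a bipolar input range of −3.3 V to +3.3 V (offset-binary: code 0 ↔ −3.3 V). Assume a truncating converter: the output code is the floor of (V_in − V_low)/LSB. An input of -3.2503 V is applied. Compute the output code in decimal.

code 61

With 8192 levels over 6.6 V, one step is 0.806 mV.
(-3.2503 − (−3.3)) / 0.000805664 = 61.688 LSBs.
So the output code is 61.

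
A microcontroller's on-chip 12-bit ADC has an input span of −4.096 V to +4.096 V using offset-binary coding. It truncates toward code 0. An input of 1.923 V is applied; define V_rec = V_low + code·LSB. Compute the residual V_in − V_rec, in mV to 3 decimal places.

1.000 mV

Step size: 8.192 V ÷ 2^12 = 2.000 mV.
Scaled input = 3009.5000 LSBs, so code = 3009.
Reconstructed: 1.922 V.
V_in − V_rec = 0.001 V = 1.000 mV.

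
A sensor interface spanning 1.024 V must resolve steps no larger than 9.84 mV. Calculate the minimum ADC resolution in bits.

Number of steps required ≥ 1.024 V / 9.84 mV = 104.07.
Need 2^N ≥ 104.07; 2^6 = 64, 2^7 = 128.
Minimum N = 7.

7 bits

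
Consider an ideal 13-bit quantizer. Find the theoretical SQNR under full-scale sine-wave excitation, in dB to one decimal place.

80.0 dB

SNR ≈ 6.02·N + 1.76 dB = 6.02·13 + 1.76 = 80.02 dB.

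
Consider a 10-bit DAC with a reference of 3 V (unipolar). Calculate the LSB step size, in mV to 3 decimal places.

2.930 mV

Full-scale span = 3 V.
LSB = 3 / 2^10 = 3 / 1024 = 0.00292969 V = 2.930 mV.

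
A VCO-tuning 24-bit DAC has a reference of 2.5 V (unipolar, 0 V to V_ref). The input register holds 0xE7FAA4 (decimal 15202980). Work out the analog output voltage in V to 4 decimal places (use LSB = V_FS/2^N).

LSB = 2.5 V / 2^24 = 0.15 µV.
Code 0xE7FAA4 = 15202980 decimal.
V_out = 0 + 15202980 × 1.49012e-07 V = 2.26542 V.

2.2654 V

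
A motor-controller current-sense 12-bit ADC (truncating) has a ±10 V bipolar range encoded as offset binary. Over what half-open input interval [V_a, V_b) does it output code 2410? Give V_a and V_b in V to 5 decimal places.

[1.76758 V, 1.77246 V)

LSB = 20/2^12 = 4.883 mV.
V_a = V_low + 2410·LSB = 1.76758 V; V_b = V_low + 2411·LSB = 1.77246 V.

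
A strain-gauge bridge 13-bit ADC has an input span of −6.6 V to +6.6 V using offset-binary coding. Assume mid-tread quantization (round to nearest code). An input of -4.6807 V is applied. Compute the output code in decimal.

code 1191

LSB = 13.2 V / 8192 = 1.611 mV.
(-4.6807 − (−6.6)) / 0.00161133 = 1191.129 LSBs.
So the output code is 1191.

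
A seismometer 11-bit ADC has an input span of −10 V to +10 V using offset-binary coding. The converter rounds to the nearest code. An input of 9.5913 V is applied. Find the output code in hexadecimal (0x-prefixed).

code 0x7D6 (decimal 2006)

With 2048 levels over 20 V, one step is 9.766 mV.
(V_in − V_low)/LSB = (9.5913 − (−10)) / 0.00976562 = 2006.149.
So the output code is 2006.
In hexadecimal (0x-prefixed): 0x7D6.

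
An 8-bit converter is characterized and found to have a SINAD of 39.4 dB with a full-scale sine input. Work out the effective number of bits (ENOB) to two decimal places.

6.25 bits

ENOB = (SINAD − 1.76) / 6.02 = (39.4 − 1.76)/6.02 = 6.252.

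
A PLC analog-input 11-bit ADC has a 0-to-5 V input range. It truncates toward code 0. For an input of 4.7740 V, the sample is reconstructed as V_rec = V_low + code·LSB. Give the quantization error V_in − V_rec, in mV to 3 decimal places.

1.051 mV

LSB = 5/2^11 = 2.441 mV.
Scaled input = 1955.4304 LSBs, so code = 1955.
Code 1955 maps back to 0 + 1955×0.00244141 V = 4.7729492 V.
Difference: 0.00105078 V → 1.051 mV.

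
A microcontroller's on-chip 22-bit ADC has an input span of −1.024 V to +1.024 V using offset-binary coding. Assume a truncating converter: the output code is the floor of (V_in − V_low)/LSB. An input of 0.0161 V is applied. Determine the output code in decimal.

code 2130124

LSB = 2.048 V / 4194304 = 0.49 µV.
Input sits at 2130124.800 steps above V_low.
So the output code is 2130124.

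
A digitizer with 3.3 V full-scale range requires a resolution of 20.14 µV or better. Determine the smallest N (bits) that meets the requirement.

18 bits

Number of steps required ≥ 3.3 V / 20.14 µV = 163853.03.
Need 2^N ≥ 163853.03; 2^17 = 131072, 2^18 = 262144.
Minimum N = 18.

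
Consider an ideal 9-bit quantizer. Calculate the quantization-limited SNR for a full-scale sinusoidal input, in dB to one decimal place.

55.9 dB

SNR ≈ 6.02·N + 1.76 dB = 6.02·9 + 1.76 = 55.94 dB.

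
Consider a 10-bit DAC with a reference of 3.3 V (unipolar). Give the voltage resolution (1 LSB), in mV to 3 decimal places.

3.223 mV

Full-scale span = 3.3 V.
LSB = 3.3 / 2^10 = 3.3 / 1024 = 0.00322266 V = 3.223 mV.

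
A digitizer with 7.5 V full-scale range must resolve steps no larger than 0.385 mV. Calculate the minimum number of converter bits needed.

Number of steps required ≥ 7.5 V / 0.385 mV = 19480.52.
Need 2^N ≥ 19480.52; 2^14 = 16384, 2^15 = 32768.
Minimum N = 15.

15 bits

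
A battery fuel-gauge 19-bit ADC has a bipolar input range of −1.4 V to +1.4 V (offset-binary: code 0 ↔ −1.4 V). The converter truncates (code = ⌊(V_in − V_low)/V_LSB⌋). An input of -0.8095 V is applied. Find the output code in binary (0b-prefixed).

code 0b11010111111101000 (decimal 110568)

Full-scale span = 2.8 V; LSB = 2.8/2^19 = 5.34 µV.
Input sits at 110568.594 steps above V_low.
Floor → code 110568.
In binary (0b-prefixed): 0b11010111111101000.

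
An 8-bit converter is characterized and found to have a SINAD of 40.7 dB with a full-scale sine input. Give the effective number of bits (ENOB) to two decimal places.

6.47 bits

ENOB = (SINAD − 1.76) / 6.02 = (40.7 − 1.76)/6.02 = 6.468.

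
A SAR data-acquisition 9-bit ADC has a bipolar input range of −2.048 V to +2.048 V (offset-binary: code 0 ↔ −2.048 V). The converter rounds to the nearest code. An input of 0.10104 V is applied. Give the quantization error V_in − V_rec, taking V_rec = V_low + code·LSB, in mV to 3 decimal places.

-2.960 mV

LSB = 4.096/2^9 = 8.000 mV.
Scaled input = 268.6300 LSBs, so code = 269.
Reconstructed: 0.104 V.
Difference: -0.00296 V → -2.960 mV.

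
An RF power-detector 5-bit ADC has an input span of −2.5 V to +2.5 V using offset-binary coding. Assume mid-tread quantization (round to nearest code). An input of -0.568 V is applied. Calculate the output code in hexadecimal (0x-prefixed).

LSB = 5 V / 32 = 156.250 mV.
(V_in − V_low)/LSB = (-0.568 − (−2.5)) / 0.15625 = 12.365.
Round → code 12.
In hexadecimal (0x-prefixed): 0xC.

code 0xC (decimal 12)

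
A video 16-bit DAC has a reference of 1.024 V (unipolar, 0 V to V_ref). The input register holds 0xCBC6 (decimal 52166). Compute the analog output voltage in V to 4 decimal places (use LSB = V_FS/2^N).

LSB = 1.024 V / 2^16 = 15.62 µV.
Code 0xCBC6 = 52166 decimal.
V_out = 0 + 52166 × 1.5625e-05 V = 0.815094 V.

0.8151 V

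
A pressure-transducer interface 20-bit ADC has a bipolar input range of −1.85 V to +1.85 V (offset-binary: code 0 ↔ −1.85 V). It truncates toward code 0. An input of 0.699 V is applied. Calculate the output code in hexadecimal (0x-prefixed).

Full-scale span = 3.7 V; LSB = 3.7/2^20 = 3.53 µV.
Input sits at 722383.844 steps above V_low.
Floor → code 722383.
In hexadecimal (0x-prefixed): 0xB05CF.

code 0xB05CF (decimal 722383)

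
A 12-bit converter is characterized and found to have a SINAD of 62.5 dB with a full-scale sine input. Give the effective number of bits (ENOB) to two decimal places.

10.09 bits

ENOB = (SINAD − 1.76) / 6.02 = (62.5 − 1.76)/6.02 = 10.090.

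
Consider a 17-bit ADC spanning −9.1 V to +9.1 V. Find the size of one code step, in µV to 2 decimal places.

Full-scale span = 18.2 V.
LSB = 18.2 / 2^17 = 18.2 / 131072 = 0.000138855 V = 138.85 µV.

138.85 µV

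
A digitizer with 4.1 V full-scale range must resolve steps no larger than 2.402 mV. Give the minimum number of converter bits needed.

11 bits

Number of steps required ≥ 4.1 V / 2.402 mV = 1706.91.
Need 2^N ≥ 1706.91; 2^10 = 1024, 2^11 = 2048.
Minimum N = 11.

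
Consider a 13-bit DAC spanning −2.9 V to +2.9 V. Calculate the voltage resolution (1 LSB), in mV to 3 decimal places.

Full-scale span = 5.8 V.
LSB = 5.8 / 2^13 = 5.8 / 8192 = 0.000708008 V = 0.708 mV.

0.708 mV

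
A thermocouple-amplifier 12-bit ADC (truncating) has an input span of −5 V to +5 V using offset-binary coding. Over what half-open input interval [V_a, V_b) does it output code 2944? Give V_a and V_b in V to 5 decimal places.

[2.18750 V, 2.18994 V)

LSB = 10/2^12 = 2.441 mV.
V_a = V_low + 2944·LSB = 2.1875 V; V_b = V_low + 2945·LSB = 2.18994 V.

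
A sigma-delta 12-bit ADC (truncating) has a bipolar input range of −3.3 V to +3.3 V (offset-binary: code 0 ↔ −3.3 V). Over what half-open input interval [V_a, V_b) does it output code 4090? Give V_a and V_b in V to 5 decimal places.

[3.29033 V, 3.29194 V)

LSB = 6.6/2^12 = 1.611 mV.
V_a = V_low + 4090·LSB = 3.29033 V; V_b = V_low + 4091·LSB = 3.29194 V.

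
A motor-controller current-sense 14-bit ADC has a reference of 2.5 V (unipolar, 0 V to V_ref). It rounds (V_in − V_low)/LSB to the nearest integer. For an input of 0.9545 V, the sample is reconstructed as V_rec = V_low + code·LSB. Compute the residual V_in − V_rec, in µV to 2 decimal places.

62.74 µV

Step size: 2.5 V ÷ 2^14 = 152.59 µV.
Scaled input = 6255.4112 LSBs, so code = 6255.
V_rec = 0 + 6255·0.000152588 = 0.95443726 V.
Error = 0.9545 − 0.95443726 = 6.27441e-05 V = 62.74 µV.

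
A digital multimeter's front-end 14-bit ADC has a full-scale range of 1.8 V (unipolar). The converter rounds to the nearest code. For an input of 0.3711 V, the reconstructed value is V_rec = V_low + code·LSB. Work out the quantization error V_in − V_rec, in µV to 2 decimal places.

LSB = 1.8/2^14 = 109.86 µV.
Scaled input = 3377.8347 LSBs, so code = 3378.
Reconstructed: 0.37111816 V.
Error = 0.3711 − 0.37111816 = -1.81641e-05 V = -18.16 µV.

-18.16 µV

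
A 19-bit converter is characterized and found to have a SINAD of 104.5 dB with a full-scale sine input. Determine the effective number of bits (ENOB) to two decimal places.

17.07 bits

ENOB = (SINAD − 1.76) / 6.02 = (104.5 − 1.76)/6.02 = 17.066.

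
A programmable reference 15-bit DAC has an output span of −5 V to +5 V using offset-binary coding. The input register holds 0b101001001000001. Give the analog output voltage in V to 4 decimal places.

LSB = 10 V / 2^15 = 305.18 µV.
Code 0b101001001000001 = 21057 decimal.
V_out = (−5) + 21057 × 0.000305176 V = 1.42609 V.

1.4261 V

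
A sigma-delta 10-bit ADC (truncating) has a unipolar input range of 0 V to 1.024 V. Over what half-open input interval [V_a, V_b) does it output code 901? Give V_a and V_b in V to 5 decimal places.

[0.90100 V, 0.90200 V)

LSB = 1.024/2^10 = 1.000 mV.
V_a = V_low + 901·LSB = 0.901 V; V_b = V_low + 902·LSB = 0.902 V.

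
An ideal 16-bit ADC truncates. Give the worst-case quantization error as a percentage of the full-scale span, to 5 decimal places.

Truncating → worst-case error = 1 LSB = V_FS/2^16, so 100/65536 = 0.00152588 % of full scale.

0.00153 %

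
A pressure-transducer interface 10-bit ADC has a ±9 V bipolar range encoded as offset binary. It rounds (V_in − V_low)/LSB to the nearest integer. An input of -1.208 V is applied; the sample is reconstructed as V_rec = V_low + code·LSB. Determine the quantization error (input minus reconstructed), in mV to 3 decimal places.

LSB = 18/2^10 = 17.578 mV.
(-1.208 − (−9))/0.0175781 = 443.2782; round gives code 443.
Code 443 maps back to (−9) + 443×0.0175781 V = -1.2128906 V.
V_in − V_rec = 0.00489063 V = 4.891 mV.

4.891 mV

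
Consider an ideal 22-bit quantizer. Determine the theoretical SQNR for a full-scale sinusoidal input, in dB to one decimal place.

SNR ≈ 6.02·N + 1.76 dB = 6.02·22 + 1.76 = 134.20 dB.

134.2 dB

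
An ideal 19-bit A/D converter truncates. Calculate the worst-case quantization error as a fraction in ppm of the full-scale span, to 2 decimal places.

Truncating → worst-case error = 1 LSB = V_FS/2^19, so 1e+06/524288 = 1.90735 ppm of full scale.

1.91 ppm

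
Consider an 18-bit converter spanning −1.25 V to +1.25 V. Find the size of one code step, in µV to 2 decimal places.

9.54 µV

Full-scale span = 2.5 V.
LSB = 2.5 / 2^18 = 2.5 / 262144 = 9.53674e-06 V = 9.54 µV.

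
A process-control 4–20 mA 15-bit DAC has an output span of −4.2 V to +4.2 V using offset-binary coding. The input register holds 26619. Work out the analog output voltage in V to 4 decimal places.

LSB = 8.4 V / 2^15 = 256.35 µV.
V_out = (−4.2) + 26619 × 0.000256348 V = 2.62372 V.

2.6237 V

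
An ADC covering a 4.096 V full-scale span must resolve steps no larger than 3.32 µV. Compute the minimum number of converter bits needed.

21 bits

Number of steps required ≥ 4.096 V / 3.32 µV = 1233734.94.
Need 2^N ≥ 1233734.94; 2^20 = 1048576, 2^21 = 2097152.
Minimum N = 21.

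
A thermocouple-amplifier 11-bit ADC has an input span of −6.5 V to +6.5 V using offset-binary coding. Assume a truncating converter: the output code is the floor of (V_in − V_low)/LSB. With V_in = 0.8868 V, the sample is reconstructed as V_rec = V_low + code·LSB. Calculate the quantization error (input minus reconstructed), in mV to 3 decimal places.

4.476 mV

One LSB is 13 V / 2048 = 6.348 mV.
Scaled input = 1163.7051 LSBs, so code = 1163.
V_rec = (−6.5) + 1163·0.00634766 = 0.88232422 V.
Difference: 0.00447578 V → 4.476 mV.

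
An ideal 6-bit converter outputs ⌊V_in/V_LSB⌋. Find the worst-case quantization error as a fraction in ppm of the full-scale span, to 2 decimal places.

15625.00 ppm

Truncating → worst-case error = 1 LSB = V_FS/2^6, so 1e+06/64 = 15625 ppm of full scale.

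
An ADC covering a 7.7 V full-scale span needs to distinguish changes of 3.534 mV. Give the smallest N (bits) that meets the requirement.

12 bits

Number of steps required ≥ 7.7 V / 3.534 mV = 2178.83.
Need 2^N ≥ 2178.83; 2^11 = 2048, 2^12 = 4096.
Minimum N = 12.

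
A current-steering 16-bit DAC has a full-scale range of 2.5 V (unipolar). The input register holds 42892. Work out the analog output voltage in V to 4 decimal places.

LSB = 2.5 V / 2^16 = 38.15 µV.
V_out = 0 + 42892 × 3.8147e-05 V = 1.6362 V.

1.6362 V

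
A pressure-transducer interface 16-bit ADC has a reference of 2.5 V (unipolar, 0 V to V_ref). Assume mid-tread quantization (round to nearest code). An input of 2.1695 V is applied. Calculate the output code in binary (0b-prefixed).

code 0b1101111000101000 (decimal 56872)

Full-scale span = 2.5 V; LSB = 2.5/2^16 = 38.15 µV.
(2.1695 − 0) / 3.8147e-05 = 56872.141 LSBs.
Round → code 56872.
In binary (0b-prefixed): 0b1101111000101000.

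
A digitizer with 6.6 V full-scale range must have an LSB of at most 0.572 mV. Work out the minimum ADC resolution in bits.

Number of steps required ≥ 6.6 V / 0.572 mV = 11538.46.
Need 2^N ≥ 11538.46; 2^13 = 8192, 2^14 = 16384.
Minimum N = 14.

14 bits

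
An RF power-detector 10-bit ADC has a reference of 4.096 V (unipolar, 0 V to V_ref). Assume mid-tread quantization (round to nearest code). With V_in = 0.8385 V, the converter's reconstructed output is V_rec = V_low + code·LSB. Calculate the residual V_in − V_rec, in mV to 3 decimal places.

One LSB is 4.096 V / 1024 = 4.000 mV.
Scaled input = 209.6250 LSBs, so code = 210.
Code 210 maps back to 0 + 210×0.004 V = 0.84 V.
Difference: -0.0015 V → -1.500 mV.

-1.500 mV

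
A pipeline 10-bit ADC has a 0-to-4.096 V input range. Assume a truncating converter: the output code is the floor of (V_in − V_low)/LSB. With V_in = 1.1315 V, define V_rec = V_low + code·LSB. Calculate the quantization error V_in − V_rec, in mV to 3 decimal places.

LSB = 4.096/2^10 = 4.000 mV.
(1.1315 − 0)/0.004 = 282.8750; ⌊·⌋ gives code 282.
Reconstructed: 1.128 V.
Error = 1.1315 − 1.128 = 0.0035 V = 3.500 mV.

3.500 mV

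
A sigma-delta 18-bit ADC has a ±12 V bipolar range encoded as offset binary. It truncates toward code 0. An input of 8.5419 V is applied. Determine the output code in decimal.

Full-scale span = 24 V; LSB = 24/2^18 = 91.55 µV.
(V_in − V_low)/LSB = (8.5419 − (−12)) / 9.15527e-05 = 224372.326.
Floor → code 224372.

code 224372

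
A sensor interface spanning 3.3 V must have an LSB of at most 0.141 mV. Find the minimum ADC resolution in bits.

Number of steps required ≥ 3.3 V / 0.141 mV = 23404.26.
Need 2^N ≥ 23404.26; 2^14 = 16384, 2^15 = 32768.
Minimum N = 15.

15 bits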